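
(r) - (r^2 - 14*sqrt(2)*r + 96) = -r^2 + r + 14*sqrt(2)*r - 96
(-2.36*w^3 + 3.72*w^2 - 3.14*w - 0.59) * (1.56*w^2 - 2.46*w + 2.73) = -3.6816*w^5 + 11.6088*w^4 - 20.4924*w^3 + 16.9596*w^2 - 7.1208*w - 1.6107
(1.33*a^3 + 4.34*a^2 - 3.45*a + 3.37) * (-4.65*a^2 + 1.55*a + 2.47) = -6.1845*a^5 - 18.1195*a^4 + 26.0546*a^3 - 10.2982*a^2 - 3.298*a + 8.3239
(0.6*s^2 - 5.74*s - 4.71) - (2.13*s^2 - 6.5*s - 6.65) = -1.53*s^2 + 0.76*s + 1.94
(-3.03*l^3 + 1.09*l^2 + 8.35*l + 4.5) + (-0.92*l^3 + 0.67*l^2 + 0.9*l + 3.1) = -3.95*l^3 + 1.76*l^2 + 9.25*l + 7.6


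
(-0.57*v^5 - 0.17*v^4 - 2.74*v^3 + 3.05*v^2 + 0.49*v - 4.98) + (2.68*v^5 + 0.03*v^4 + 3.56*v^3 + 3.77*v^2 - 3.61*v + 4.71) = 2.11*v^5 - 0.14*v^4 + 0.82*v^3 + 6.82*v^2 - 3.12*v - 0.27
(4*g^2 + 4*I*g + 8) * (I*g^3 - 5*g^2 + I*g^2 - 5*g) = 4*I*g^5 - 24*g^4 + 4*I*g^4 - 24*g^3 - 12*I*g^3 - 40*g^2 - 12*I*g^2 - 40*g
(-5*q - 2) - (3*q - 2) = -8*q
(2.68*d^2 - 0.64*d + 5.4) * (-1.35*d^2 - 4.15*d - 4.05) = -3.618*d^4 - 10.258*d^3 - 15.488*d^2 - 19.818*d - 21.87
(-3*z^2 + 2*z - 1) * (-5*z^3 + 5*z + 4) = 15*z^5 - 10*z^4 - 10*z^3 - 2*z^2 + 3*z - 4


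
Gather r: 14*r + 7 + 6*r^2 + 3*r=6*r^2 + 17*r + 7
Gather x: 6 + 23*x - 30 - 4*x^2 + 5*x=-4*x^2 + 28*x - 24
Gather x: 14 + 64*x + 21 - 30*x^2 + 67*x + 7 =-30*x^2 + 131*x + 42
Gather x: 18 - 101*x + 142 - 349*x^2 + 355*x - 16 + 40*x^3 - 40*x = 40*x^3 - 349*x^2 + 214*x + 144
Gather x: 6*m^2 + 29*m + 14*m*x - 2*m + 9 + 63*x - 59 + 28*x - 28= 6*m^2 + 27*m + x*(14*m + 91) - 78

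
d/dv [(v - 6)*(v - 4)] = 2*v - 10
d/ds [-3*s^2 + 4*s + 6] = 4 - 6*s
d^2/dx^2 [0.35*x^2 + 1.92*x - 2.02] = 0.700000000000000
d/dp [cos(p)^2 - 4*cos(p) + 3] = 2*(2 - cos(p))*sin(p)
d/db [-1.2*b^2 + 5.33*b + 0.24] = 5.33 - 2.4*b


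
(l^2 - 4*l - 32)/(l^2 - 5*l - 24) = (l + 4)/(l + 3)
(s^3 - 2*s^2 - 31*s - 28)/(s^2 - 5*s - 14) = (s^2 + 5*s + 4)/(s + 2)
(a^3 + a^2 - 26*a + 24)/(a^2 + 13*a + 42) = (a^2 - 5*a + 4)/(a + 7)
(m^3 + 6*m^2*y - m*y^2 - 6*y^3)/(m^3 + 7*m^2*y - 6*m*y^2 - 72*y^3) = (-m^2 + y^2)/(-m^2 - m*y + 12*y^2)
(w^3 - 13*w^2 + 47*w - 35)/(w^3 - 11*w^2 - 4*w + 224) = (w^2 - 6*w + 5)/(w^2 - 4*w - 32)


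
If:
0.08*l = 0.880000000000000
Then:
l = 11.00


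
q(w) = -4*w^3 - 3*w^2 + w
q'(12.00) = -1799.00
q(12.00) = -7332.00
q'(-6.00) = -395.00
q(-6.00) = 750.00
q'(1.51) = -35.42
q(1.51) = -19.10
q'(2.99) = -124.22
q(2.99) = -130.75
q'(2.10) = -64.52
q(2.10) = -48.17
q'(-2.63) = -66.22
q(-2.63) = 49.39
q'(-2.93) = -84.44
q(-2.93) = 71.93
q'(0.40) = -3.32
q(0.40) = -0.34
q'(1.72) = -44.82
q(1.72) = -27.51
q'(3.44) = -161.64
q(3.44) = -194.89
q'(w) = -12*w^2 - 6*w + 1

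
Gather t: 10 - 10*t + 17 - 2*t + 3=30 - 12*t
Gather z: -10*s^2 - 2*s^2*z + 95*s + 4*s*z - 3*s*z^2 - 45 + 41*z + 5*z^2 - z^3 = -10*s^2 + 95*s - z^3 + z^2*(5 - 3*s) + z*(-2*s^2 + 4*s + 41) - 45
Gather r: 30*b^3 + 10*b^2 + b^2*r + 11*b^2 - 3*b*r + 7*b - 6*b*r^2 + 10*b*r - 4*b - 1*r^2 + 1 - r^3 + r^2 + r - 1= 30*b^3 + 21*b^2 - 6*b*r^2 + 3*b - r^3 + r*(b^2 + 7*b + 1)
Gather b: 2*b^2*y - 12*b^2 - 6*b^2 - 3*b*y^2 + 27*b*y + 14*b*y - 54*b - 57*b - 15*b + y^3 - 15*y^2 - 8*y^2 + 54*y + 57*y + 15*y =b^2*(2*y - 18) + b*(-3*y^2 + 41*y - 126) + y^3 - 23*y^2 + 126*y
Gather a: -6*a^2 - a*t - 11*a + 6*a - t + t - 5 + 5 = -6*a^2 + a*(-t - 5)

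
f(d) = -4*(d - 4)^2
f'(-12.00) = 128.00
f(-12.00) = -1024.00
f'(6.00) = -16.00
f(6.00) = -16.00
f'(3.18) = 6.56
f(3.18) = -2.69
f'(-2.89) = 55.12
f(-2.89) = -189.89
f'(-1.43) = 43.44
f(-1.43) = -117.94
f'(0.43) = 28.56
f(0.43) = -50.98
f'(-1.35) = 42.80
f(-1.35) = -114.49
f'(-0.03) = 32.24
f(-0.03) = -64.96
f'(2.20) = 14.40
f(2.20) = -12.96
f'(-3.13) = 57.04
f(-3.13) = -203.35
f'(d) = 32 - 8*d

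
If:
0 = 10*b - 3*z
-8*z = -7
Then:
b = 21/80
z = 7/8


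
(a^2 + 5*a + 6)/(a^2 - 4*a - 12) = (a + 3)/(a - 6)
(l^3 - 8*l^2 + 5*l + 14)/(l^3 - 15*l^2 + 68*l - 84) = (l + 1)/(l - 6)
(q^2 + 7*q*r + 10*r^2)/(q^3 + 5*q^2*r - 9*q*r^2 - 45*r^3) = (q + 2*r)/(q^2 - 9*r^2)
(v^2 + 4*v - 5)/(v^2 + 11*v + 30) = (v - 1)/(v + 6)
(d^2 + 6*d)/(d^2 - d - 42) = d/(d - 7)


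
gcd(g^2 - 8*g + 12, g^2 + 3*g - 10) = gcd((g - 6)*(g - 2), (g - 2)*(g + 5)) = g - 2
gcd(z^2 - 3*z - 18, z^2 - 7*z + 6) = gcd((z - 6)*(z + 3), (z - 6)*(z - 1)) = z - 6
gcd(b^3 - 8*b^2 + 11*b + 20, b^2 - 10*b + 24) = b - 4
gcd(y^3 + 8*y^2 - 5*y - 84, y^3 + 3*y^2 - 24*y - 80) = y + 4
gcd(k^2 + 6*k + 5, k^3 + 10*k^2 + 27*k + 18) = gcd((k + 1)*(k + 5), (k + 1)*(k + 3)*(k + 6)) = k + 1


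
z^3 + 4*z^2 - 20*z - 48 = (z - 4)*(z + 2)*(z + 6)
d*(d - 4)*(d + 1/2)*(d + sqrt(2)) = d^4 - 7*d^3/2 + sqrt(2)*d^3 - 7*sqrt(2)*d^2/2 - 2*d^2 - 2*sqrt(2)*d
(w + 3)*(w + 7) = w^2 + 10*w + 21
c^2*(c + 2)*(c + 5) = c^4 + 7*c^3 + 10*c^2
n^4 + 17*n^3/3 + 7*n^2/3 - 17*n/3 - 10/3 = (n - 1)*(n + 2/3)*(n + 1)*(n + 5)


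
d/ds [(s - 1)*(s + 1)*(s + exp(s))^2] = (s + exp(s))*(2*(s - 1)*(s + 1)*(exp(s) + 1) + (s - 1)*(s + exp(s)) + (s + 1)*(s + exp(s)))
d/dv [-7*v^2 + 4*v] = 4 - 14*v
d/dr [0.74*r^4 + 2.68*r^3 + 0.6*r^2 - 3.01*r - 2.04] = 2.96*r^3 + 8.04*r^2 + 1.2*r - 3.01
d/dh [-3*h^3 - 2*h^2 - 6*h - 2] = -9*h^2 - 4*h - 6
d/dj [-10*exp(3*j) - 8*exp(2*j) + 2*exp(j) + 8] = (-30*exp(2*j) - 16*exp(j) + 2)*exp(j)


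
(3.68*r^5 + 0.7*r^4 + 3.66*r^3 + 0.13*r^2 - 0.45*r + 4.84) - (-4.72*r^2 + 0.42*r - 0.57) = 3.68*r^5 + 0.7*r^4 + 3.66*r^3 + 4.85*r^2 - 0.87*r + 5.41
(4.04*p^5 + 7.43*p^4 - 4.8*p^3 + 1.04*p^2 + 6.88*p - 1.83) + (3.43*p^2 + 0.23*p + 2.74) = 4.04*p^5 + 7.43*p^4 - 4.8*p^3 + 4.47*p^2 + 7.11*p + 0.91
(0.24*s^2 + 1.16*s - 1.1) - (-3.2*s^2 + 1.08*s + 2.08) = 3.44*s^2 + 0.0799999999999998*s - 3.18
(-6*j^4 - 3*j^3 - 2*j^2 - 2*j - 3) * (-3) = 18*j^4 + 9*j^3 + 6*j^2 + 6*j + 9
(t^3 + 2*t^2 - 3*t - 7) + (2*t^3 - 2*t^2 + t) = 3*t^3 - 2*t - 7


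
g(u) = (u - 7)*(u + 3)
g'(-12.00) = -28.00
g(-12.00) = 171.00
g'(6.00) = 8.00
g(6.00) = -9.00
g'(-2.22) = -8.44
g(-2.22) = -7.19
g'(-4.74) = -13.48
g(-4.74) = 20.43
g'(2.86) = 1.72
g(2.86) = -24.26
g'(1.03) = -1.94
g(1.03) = -24.06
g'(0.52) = -2.96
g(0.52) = -22.81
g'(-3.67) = -11.34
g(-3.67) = 7.15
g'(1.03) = -1.94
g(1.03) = -24.06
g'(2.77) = 1.54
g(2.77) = -24.41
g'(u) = 2*u - 4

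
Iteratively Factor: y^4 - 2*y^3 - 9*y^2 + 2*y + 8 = (y - 1)*(y^3 - y^2 - 10*y - 8) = (y - 4)*(y - 1)*(y^2 + 3*y + 2) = (y - 4)*(y - 1)*(y + 1)*(y + 2)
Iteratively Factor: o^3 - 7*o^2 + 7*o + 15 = (o + 1)*(o^2 - 8*o + 15) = (o - 3)*(o + 1)*(o - 5)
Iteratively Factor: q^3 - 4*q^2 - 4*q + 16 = (q - 4)*(q^2 - 4) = (q - 4)*(q + 2)*(q - 2)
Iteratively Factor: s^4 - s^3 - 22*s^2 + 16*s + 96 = (s - 4)*(s^3 + 3*s^2 - 10*s - 24) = (s - 4)*(s + 2)*(s^2 + s - 12) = (s - 4)*(s + 2)*(s + 4)*(s - 3)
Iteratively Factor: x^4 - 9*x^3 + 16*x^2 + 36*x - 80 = (x - 2)*(x^3 - 7*x^2 + 2*x + 40) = (x - 4)*(x - 2)*(x^2 - 3*x - 10) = (x - 5)*(x - 4)*(x - 2)*(x + 2)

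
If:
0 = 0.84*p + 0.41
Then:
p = -0.49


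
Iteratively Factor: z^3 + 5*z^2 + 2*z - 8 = (z + 4)*(z^2 + z - 2) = (z + 2)*(z + 4)*(z - 1)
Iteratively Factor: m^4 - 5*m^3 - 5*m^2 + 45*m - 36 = (m + 3)*(m^3 - 8*m^2 + 19*m - 12) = (m - 1)*(m + 3)*(m^2 - 7*m + 12) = (m - 3)*(m - 1)*(m + 3)*(m - 4)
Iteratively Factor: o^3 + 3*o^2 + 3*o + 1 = (o + 1)*(o^2 + 2*o + 1) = (o + 1)^2*(o + 1)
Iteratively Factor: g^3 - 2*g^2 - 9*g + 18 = (g + 3)*(g^2 - 5*g + 6) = (g - 3)*(g + 3)*(g - 2)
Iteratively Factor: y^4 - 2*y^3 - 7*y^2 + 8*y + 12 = (y + 1)*(y^3 - 3*y^2 - 4*y + 12) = (y + 1)*(y + 2)*(y^2 - 5*y + 6) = (y - 3)*(y + 1)*(y + 2)*(y - 2)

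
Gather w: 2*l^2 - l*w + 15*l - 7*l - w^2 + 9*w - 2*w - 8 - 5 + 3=2*l^2 + 8*l - w^2 + w*(7 - l) - 10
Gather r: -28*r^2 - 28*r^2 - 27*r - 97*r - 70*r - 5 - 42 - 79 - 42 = -56*r^2 - 194*r - 168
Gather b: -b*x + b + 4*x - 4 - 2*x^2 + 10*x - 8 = b*(1 - x) - 2*x^2 + 14*x - 12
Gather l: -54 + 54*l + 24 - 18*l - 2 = 36*l - 32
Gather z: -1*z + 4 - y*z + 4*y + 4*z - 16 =4*y + z*(3 - y) - 12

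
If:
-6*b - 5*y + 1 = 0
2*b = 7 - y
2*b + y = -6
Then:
No Solution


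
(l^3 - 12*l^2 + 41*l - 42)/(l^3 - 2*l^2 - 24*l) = (-l^3 + 12*l^2 - 41*l + 42)/(l*(-l^2 + 2*l + 24))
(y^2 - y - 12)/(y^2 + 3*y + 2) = (y^2 - y - 12)/(y^2 + 3*y + 2)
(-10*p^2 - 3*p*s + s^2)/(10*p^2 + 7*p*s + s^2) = (-5*p + s)/(5*p + s)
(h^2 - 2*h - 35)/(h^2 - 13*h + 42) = (h + 5)/(h - 6)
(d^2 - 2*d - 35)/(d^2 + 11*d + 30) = (d - 7)/(d + 6)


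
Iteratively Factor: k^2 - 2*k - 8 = (k - 4)*(k + 2)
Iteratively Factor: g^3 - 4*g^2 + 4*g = (g - 2)*(g^2 - 2*g) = (g - 2)^2*(g)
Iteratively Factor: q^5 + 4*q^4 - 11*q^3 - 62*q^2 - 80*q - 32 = (q + 4)*(q^4 - 11*q^2 - 18*q - 8) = (q + 1)*(q + 4)*(q^3 - q^2 - 10*q - 8) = (q + 1)*(q + 2)*(q + 4)*(q^2 - 3*q - 4) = (q + 1)^2*(q + 2)*(q + 4)*(q - 4)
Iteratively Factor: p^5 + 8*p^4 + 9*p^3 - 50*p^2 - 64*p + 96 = (p + 4)*(p^4 + 4*p^3 - 7*p^2 - 22*p + 24) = (p + 4)^2*(p^3 - 7*p + 6) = (p - 2)*(p + 4)^2*(p^2 + 2*p - 3) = (p - 2)*(p + 3)*(p + 4)^2*(p - 1)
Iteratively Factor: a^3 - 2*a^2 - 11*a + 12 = (a + 3)*(a^2 - 5*a + 4) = (a - 1)*(a + 3)*(a - 4)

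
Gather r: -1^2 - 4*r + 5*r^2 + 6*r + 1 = 5*r^2 + 2*r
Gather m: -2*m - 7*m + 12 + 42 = 54 - 9*m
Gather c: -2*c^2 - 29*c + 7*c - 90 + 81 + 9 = -2*c^2 - 22*c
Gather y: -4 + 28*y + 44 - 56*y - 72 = -28*y - 32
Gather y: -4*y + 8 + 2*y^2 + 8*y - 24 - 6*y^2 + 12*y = -4*y^2 + 16*y - 16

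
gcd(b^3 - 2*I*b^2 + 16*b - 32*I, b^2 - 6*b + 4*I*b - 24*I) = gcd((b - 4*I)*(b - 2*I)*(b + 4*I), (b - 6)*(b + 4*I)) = b + 4*I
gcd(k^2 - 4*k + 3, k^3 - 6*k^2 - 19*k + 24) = k - 1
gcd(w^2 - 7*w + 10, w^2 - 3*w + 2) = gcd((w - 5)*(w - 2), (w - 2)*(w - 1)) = w - 2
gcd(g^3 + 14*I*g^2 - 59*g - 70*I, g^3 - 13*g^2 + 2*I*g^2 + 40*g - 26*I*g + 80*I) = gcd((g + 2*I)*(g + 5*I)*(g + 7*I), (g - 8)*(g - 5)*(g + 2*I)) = g + 2*I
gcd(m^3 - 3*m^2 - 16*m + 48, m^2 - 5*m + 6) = m - 3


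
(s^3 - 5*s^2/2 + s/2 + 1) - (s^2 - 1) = s^3 - 7*s^2/2 + s/2 + 2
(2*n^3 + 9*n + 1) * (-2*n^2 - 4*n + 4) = -4*n^5 - 8*n^4 - 10*n^3 - 38*n^2 + 32*n + 4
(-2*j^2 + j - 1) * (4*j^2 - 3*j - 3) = -8*j^4 + 10*j^3 - j^2 + 3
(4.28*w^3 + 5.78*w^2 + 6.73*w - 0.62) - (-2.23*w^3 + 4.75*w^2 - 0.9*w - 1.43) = 6.51*w^3 + 1.03*w^2 + 7.63*w + 0.81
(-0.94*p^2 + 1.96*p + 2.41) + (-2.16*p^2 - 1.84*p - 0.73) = -3.1*p^2 + 0.12*p + 1.68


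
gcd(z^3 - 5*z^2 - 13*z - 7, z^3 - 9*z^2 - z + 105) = z - 7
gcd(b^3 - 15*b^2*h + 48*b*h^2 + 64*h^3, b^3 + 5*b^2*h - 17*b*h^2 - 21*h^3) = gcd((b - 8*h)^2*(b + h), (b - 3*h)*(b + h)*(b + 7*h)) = b + h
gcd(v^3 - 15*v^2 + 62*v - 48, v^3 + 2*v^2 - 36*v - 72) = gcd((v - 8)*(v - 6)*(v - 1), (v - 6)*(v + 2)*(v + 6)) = v - 6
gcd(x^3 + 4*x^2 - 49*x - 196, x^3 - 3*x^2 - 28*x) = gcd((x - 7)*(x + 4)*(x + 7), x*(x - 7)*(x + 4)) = x^2 - 3*x - 28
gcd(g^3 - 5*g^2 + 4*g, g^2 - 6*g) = g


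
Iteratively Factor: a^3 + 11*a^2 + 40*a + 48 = (a + 4)*(a^2 + 7*a + 12) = (a + 3)*(a + 4)*(a + 4)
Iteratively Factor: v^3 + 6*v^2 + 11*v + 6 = (v + 3)*(v^2 + 3*v + 2) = (v + 2)*(v + 3)*(v + 1)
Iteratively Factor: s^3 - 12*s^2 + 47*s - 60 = (s - 5)*(s^2 - 7*s + 12) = (s - 5)*(s - 3)*(s - 4)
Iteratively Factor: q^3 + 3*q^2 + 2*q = (q + 1)*(q^2 + 2*q) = q*(q + 1)*(q + 2)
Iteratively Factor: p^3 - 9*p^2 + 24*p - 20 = (p - 2)*(p^2 - 7*p + 10) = (p - 2)^2*(p - 5)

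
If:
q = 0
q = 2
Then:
No Solution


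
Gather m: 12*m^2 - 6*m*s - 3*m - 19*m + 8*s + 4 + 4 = 12*m^2 + m*(-6*s - 22) + 8*s + 8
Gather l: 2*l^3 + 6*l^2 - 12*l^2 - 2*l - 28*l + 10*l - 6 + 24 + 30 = 2*l^3 - 6*l^2 - 20*l + 48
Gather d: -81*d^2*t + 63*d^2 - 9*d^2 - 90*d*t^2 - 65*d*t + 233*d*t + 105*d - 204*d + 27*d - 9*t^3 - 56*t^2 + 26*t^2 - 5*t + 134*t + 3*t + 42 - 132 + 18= d^2*(54 - 81*t) + d*(-90*t^2 + 168*t - 72) - 9*t^3 - 30*t^2 + 132*t - 72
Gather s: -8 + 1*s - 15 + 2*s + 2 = 3*s - 21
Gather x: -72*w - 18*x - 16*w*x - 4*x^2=-72*w - 4*x^2 + x*(-16*w - 18)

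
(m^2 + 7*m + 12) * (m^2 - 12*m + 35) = m^4 - 5*m^3 - 37*m^2 + 101*m + 420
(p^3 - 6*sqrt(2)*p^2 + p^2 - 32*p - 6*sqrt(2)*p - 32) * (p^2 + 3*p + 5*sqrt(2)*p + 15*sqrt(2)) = p^5 - sqrt(2)*p^4 + 4*p^4 - 89*p^3 - 4*sqrt(2)*p^3 - 368*p^2 - 163*sqrt(2)*p^2 - 640*sqrt(2)*p - 276*p - 480*sqrt(2)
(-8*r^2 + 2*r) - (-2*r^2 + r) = -6*r^2 + r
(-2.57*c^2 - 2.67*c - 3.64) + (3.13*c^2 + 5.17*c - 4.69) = 0.56*c^2 + 2.5*c - 8.33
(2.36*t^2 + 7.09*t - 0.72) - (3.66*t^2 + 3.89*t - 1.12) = -1.3*t^2 + 3.2*t + 0.4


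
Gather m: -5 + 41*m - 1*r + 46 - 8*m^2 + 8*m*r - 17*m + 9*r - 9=-8*m^2 + m*(8*r + 24) + 8*r + 32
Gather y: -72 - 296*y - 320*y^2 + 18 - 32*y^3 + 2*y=-32*y^3 - 320*y^2 - 294*y - 54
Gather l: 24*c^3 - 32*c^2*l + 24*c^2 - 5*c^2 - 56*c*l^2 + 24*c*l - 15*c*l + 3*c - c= 24*c^3 + 19*c^2 - 56*c*l^2 + 2*c + l*(-32*c^2 + 9*c)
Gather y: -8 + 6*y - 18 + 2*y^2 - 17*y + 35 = 2*y^2 - 11*y + 9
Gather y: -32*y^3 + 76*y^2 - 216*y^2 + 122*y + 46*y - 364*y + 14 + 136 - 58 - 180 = -32*y^3 - 140*y^2 - 196*y - 88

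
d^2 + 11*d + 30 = (d + 5)*(d + 6)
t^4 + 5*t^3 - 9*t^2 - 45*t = t*(t - 3)*(t + 3)*(t + 5)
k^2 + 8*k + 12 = (k + 2)*(k + 6)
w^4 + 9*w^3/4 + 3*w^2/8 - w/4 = w*(w - 1/4)*(w + 1/2)*(w + 2)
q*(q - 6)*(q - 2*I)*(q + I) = q^4 - 6*q^3 - I*q^3 + 2*q^2 + 6*I*q^2 - 12*q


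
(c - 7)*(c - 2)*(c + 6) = c^3 - 3*c^2 - 40*c + 84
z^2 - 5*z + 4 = (z - 4)*(z - 1)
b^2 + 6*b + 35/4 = (b + 5/2)*(b + 7/2)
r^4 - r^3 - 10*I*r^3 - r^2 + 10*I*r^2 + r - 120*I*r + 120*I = (r - 1)*(r - 8*I)*(r - 5*I)*(r + 3*I)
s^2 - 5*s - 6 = (s - 6)*(s + 1)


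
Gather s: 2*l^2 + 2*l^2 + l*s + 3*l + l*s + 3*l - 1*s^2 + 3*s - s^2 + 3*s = 4*l^2 + 6*l - 2*s^2 + s*(2*l + 6)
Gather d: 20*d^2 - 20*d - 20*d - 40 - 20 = 20*d^2 - 40*d - 60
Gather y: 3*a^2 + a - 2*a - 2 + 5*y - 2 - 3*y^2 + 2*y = 3*a^2 - a - 3*y^2 + 7*y - 4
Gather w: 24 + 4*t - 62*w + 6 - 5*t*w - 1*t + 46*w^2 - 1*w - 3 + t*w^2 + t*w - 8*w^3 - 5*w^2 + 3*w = 3*t - 8*w^3 + w^2*(t + 41) + w*(-4*t - 60) + 27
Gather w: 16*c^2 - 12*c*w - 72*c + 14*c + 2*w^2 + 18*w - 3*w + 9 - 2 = 16*c^2 - 58*c + 2*w^2 + w*(15 - 12*c) + 7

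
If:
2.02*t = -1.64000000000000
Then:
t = -0.81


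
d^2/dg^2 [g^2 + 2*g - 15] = 2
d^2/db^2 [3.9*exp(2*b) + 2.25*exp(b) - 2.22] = (15.6*exp(b) + 2.25)*exp(b)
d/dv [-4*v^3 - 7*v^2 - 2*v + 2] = -12*v^2 - 14*v - 2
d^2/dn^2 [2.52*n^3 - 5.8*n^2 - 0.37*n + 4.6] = 15.12*n - 11.6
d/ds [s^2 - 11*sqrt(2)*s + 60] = 2*s - 11*sqrt(2)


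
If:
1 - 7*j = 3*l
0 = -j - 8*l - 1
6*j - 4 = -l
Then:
No Solution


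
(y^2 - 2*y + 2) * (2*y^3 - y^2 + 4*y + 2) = 2*y^5 - 5*y^4 + 10*y^3 - 8*y^2 + 4*y + 4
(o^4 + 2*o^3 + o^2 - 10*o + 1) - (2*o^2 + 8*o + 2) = o^4 + 2*o^3 - o^2 - 18*o - 1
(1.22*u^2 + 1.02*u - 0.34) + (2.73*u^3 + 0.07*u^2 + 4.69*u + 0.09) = 2.73*u^3 + 1.29*u^2 + 5.71*u - 0.25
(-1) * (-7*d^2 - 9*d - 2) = 7*d^2 + 9*d + 2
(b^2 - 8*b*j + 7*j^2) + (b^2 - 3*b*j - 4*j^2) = 2*b^2 - 11*b*j + 3*j^2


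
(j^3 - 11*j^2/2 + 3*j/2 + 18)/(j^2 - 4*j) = j - 3/2 - 9/(2*j)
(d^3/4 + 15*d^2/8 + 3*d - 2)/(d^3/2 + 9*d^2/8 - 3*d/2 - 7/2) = (2*d^3 + 15*d^2 + 24*d - 16)/(4*d^3 + 9*d^2 - 12*d - 28)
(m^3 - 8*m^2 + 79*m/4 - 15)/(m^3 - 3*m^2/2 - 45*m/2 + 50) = (m - 3/2)/(m + 5)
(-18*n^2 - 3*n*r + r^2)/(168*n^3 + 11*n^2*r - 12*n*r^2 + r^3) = (-6*n + r)/(56*n^2 - 15*n*r + r^2)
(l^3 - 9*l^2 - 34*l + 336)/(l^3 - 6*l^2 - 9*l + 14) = (l^2 - 2*l - 48)/(l^2 + l - 2)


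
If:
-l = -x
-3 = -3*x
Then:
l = 1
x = 1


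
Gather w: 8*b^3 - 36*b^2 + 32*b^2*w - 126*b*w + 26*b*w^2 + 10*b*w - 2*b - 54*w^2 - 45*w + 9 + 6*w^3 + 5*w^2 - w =8*b^3 - 36*b^2 - 2*b + 6*w^3 + w^2*(26*b - 49) + w*(32*b^2 - 116*b - 46) + 9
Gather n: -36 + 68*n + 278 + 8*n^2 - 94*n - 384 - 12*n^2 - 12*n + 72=-4*n^2 - 38*n - 70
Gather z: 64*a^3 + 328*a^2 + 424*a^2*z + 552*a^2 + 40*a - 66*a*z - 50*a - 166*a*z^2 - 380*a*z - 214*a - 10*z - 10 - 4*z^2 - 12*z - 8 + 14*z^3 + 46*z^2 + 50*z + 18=64*a^3 + 880*a^2 - 224*a + 14*z^3 + z^2*(42 - 166*a) + z*(424*a^2 - 446*a + 28)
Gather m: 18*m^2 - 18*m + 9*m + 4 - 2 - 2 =18*m^2 - 9*m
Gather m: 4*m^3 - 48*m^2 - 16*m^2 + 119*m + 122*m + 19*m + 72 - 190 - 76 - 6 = 4*m^3 - 64*m^2 + 260*m - 200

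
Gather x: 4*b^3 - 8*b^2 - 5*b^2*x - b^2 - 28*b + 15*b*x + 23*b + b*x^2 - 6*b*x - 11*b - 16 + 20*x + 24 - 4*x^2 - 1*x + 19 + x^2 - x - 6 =4*b^3 - 9*b^2 - 16*b + x^2*(b - 3) + x*(-5*b^2 + 9*b + 18) + 21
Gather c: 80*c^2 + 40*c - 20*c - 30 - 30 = 80*c^2 + 20*c - 60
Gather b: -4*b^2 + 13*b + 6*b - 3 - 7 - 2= -4*b^2 + 19*b - 12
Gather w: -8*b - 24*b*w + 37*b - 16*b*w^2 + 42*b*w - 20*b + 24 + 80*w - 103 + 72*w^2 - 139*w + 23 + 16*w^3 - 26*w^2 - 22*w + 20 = 9*b + 16*w^3 + w^2*(46 - 16*b) + w*(18*b - 81) - 36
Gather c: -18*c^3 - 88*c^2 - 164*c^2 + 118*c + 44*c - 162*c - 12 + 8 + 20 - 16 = -18*c^3 - 252*c^2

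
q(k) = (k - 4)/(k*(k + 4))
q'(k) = -(k - 4)/(k*(k + 4)^2) + 1/(k*(k + 4)) - (k - 4)/(k^2*(k + 4))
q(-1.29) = 1.51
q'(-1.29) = 0.33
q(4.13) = 0.00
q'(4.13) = 0.03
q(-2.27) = 1.60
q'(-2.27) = -0.47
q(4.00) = 0.00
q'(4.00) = 0.03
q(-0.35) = 3.41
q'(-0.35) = 8.01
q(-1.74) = 1.46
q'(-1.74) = -0.06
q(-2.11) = 1.53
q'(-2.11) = -0.34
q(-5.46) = -1.19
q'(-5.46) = -0.90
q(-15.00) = -0.12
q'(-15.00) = -0.01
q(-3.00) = 2.33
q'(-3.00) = -1.89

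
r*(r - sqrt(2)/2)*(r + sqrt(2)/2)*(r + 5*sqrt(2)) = r^4 + 5*sqrt(2)*r^3 - r^2/2 - 5*sqrt(2)*r/2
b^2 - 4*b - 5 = (b - 5)*(b + 1)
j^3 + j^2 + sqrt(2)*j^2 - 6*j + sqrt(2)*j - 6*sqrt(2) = (j - 2)*(j + 3)*(j + sqrt(2))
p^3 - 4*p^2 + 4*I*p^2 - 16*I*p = p*(p - 4)*(p + 4*I)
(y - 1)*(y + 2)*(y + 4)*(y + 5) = y^4 + 10*y^3 + 27*y^2 + 2*y - 40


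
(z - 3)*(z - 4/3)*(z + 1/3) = z^3 - 4*z^2 + 23*z/9 + 4/3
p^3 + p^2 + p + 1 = (p + 1)*(p - I)*(p + I)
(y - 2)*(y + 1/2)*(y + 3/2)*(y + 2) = y^4 + 2*y^3 - 13*y^2/4 - 8*y - 3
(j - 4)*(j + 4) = j^2 - 16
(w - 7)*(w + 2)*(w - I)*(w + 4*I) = w^4 - 5*w^3 + 3*I*w^3 - 10*w^2 - 15*I*w^2 - 20*w - 42*I*w - 56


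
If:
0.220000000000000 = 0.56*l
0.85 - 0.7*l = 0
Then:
No Solution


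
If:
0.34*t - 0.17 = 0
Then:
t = 0.50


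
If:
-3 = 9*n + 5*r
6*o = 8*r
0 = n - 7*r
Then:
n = -21/68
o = -1/17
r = -3/68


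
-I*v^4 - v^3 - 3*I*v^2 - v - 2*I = (v - 2*I)*(v - I)*(v + I)*(-I*v + 1)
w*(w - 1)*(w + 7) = w^3 + 6*w^2 - 7*w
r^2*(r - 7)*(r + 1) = r^4 - 6*r^3 - 7*r^2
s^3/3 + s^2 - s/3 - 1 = (s/3 + 1)*(s - 1)*(s + 1)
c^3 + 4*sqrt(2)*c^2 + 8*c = c*(c + 2*sqrt(2))^2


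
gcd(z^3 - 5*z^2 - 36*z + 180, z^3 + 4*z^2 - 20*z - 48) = z + 6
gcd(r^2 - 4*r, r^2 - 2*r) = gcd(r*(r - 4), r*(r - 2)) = r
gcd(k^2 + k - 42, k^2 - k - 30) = k - 6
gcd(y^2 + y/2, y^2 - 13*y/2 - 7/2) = y + 1/2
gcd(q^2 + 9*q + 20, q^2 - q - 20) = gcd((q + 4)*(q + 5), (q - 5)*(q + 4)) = q + 4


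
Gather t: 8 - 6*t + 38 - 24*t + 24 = 70 - 30*t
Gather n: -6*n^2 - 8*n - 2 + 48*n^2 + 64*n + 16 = 42*n^2 + 56*n + 14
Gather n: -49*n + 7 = 7 - 49*n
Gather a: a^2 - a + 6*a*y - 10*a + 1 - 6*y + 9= a^2 + a*(6*y - 11) - 6*y + 10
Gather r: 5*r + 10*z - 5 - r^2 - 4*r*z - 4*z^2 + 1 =-r^2 + r*(5 - 4*z) - 4*z^2 + 10*z - 4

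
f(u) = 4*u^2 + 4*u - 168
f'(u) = 8*u + 4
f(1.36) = -155.16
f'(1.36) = 14.88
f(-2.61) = -151.19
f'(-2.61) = -16.88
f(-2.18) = -157.71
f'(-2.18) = -13.44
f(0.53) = -164.76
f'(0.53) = 8.24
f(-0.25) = -168.75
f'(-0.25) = 2.00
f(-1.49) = -165.08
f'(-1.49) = -7.92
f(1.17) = -157.84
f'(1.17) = 13.36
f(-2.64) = -150.68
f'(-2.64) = -17.12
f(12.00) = 456.00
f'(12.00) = 100.00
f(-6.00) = -48.00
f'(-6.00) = -44.00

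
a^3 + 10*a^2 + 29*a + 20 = (a + 1)*(a + 4)*(a + 5)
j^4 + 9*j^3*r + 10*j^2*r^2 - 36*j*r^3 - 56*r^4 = (j - 2*r)*(j + 2*r)^2*(j + 7*r)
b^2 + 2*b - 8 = (b - 2)*(b + 4)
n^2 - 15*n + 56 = (n - 8)*(n - 7)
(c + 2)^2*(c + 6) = c^3 + 10*c^2 + 28*c + 24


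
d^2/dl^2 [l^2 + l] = 2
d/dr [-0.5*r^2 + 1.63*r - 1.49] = 1.63 - 1.0*r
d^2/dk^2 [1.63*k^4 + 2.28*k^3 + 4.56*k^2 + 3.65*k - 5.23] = 19.56*k^2 + 13.68*k + 9.12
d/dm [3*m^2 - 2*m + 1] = 6*m - 2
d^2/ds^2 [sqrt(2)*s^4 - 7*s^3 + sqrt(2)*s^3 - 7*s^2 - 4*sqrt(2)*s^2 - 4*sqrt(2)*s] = 12*sqrt(2)*s^2 - 42*s + 6*sqrt(2)*s - 14 - 8*sqrt(2)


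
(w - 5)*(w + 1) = w^2 - 4*w - 5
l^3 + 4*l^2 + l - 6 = (l - 1)*(l + 2)*(l + 3)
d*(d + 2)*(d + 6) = d^3 + 8*d^2 + 12*d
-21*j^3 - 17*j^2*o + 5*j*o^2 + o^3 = (-3*j + o)*(j + o)*(7*j + o)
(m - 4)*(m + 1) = m^2 - 3*m - 4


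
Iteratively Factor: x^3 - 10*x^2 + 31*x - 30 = (x - 5)*(x^2 - 5*x + 6) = (x - 5)*(x - 2)*(x - 3)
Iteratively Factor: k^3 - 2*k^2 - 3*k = (k + 1)*(k^2 - 3*k) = (k - 3)*(k + 1)*(k)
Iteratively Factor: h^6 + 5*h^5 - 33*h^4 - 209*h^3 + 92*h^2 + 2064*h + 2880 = (h - 5)*(h^5 + 10*h^4 + 17*h^3 - 124*h^2 - 528*h - 576) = (h - 5)*(h - 4)*(h^4 + 14*h^3 + 73*h^2 + 168*h + 144) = (h - 5)*(h - 4)*(h + 4)*(h^3 + 10*h^2 + 33*h + 36) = (h - 5)*(h - 4)*(h + 3)*(h + 4)*(h^2 + 7*h + 12) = (h - 5)*(h - 4)*(h + 3)*(h + 4)^2*(h + 3)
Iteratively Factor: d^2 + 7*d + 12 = (d + 4)*(d + 3)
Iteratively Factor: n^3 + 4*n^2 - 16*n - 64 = (n + 4)*(n^2 - 16) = (n - 4)*(n + 4)*(n + 4)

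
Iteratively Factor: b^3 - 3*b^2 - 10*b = (b)*(b^2 - 3*b - 10) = b*(b - 5)*(b + 2)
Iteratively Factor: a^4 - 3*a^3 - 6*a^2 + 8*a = (a + 2)*(a^3 - 5*a^2 + 4*a) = a*(a + 2)*(a^2 - 5*a + 4) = a*(a - 4)*(a + 2)*(a - 1)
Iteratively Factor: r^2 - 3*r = (r)*(r - 3)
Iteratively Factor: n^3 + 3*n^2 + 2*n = (n + 2)*(n^2 + n) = n*(n + 2)*(n + 1)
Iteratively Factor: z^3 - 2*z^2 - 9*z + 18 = (z - 3)*(z^2 + z - 6) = (z - 3)*(z + 3)*(z - 2)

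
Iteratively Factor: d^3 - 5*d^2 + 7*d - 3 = (d - 1)*(d^2 - 4*d + 3) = (d - 3)*(d - 1)*(d - 1)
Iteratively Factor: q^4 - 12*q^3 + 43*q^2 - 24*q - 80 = (q - 4)*(q^3 - 8*q^2 + 11*q + 20) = (q - 5)*(q - 4)*(q^2 - 3*q - 4) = (q - 5)*(q - 4)^2*(q + 1)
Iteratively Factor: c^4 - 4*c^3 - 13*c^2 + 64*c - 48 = (c - 3)*(c^3 - c^2 - 16*c + 16) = (c - 4)*(c - 3)*(c^2 + 3*c - 4) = (c - 4)*(c - 3)*(c - 1)*(c + 4)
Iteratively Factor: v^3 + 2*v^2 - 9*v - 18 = (v - 3)*(v^2 + 5*v + 6) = (v - 3)*(v + 3)*(v + 2)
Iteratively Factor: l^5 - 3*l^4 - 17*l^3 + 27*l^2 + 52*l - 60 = (l + 3)*(l^4 - 6*l^3 + l^2 + 24*l - 20) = (l - 2)*(l + 3)*(l^3 - 4*l^2 - 7*l + 10) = (l - 2)*(l + 2)*(l + 3)*(l^2 - 6*l + 5) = (l - 5)*(l - 2)*(l + 2)*(l + 3)*(l - 1)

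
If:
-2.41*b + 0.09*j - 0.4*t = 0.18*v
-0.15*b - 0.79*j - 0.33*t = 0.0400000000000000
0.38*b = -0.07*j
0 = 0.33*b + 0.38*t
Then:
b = 0.01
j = -0.05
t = -0.01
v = -0.13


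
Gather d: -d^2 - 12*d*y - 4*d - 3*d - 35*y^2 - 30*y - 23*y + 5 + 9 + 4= -d^2 + d*(-12*y - 7) - 35*y^2 - 53*y + 18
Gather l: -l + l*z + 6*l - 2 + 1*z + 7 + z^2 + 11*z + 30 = l*(z + 5) + z^2 + 12*z + 35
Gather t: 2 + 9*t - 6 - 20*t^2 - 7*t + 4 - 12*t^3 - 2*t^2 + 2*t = -12*t^3 - 22*t^2 + 4*t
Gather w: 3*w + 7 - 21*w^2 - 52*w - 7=-21*w^2 - 49*w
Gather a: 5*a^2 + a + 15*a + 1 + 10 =5*a^2 + 16*a + 11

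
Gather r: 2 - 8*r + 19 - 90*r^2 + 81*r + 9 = -90*r^2 + 73*r + 30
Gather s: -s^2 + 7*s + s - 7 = -s^2 + 8*s - 7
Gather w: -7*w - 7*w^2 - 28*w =-7*w^2 - 35*w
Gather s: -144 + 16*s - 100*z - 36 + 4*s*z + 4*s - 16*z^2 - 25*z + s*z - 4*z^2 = s*(5*z + 20) - 20*z^2 - 125*z - 180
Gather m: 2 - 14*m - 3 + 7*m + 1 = -7*m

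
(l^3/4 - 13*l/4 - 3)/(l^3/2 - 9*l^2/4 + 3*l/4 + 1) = (l^2 + 4*l + 3)/(2*l^2 - l - 1)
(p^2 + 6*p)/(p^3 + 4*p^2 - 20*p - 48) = p/(p^2 - 2*p - 8)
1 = 1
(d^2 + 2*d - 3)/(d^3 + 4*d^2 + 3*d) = (d - 1)/(d*(d + 1))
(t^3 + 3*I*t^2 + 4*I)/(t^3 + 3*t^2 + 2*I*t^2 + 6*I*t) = (t^2 + I*t + 2)/(t*(t + 3))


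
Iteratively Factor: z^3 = (z)*(z^2) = z^2*(z)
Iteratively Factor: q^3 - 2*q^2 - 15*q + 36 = (q - 3)*(q^2 + q - 12) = (q - 3)*(q + 4)*(q - 3)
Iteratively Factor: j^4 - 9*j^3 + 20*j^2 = (j)*(j^3 - 9*j^2 + 20*j) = j*(j - 4)*(j^2 - 5*j) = j^2*(j - 4)*(j - 5)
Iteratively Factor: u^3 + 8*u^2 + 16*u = (u + 4)*(u^2 + 4*u) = (u + 4)^2*(u)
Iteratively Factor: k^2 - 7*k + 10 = (k - 2)*(k - 5)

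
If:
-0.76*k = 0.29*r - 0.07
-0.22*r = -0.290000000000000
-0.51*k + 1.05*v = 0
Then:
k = -0.41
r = 1.32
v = -0.20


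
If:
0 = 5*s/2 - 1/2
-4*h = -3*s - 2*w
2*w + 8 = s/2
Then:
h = -73/40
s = 1/5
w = -79/20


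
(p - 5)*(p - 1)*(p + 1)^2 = p^4 - 4*p^3 - 6*p^2 + 4*p + 5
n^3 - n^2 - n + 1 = (n - 1)^2*(n + 1)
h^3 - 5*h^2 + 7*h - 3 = (h - 3)*(h - 1)^2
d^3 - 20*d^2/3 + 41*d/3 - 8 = (d - 3)*(d - 8/3)*(d - 1)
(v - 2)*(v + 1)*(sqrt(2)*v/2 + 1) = sqrt(2)*v^3/2 - sqrt(2)*v^2/2 + v^2 - sqrt(2)*v - v - 2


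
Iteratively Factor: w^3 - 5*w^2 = (w)*(w^2 - 5*w) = w^2*(w - 5)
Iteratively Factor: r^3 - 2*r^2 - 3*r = (r)*(r^2 - 2*r - 3) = r*(r + 1)*(r - 3)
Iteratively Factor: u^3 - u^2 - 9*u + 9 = (u - 1)*(u^2 - 9) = (u - 3)*(u - 1)*(u + 3)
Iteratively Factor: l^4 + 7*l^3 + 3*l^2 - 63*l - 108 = (l + 4)*(l^3 + 3*l^2 - 9*l - 27) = (l - 3)*(l + 4)*(l^2 + 6*l + 9) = (l - 3)*(l + 3)*(l + 4)*(l + 3)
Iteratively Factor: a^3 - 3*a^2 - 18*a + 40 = (a - 5)*(a^2 + 2*a - 8) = (a - 5)*(a + 4)*(a - 2)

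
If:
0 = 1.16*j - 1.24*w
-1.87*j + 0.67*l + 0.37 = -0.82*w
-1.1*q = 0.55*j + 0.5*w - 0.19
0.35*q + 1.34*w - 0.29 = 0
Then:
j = 0.25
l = -0.15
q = -0.06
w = 0.23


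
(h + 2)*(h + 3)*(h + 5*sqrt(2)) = h^3 + 5*h^2 + 5*sqrt(2)*h^2 + 6*h + 25*sqrt(2)*h + 30*sqrt(2)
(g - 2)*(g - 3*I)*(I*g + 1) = I*g^3 + 4*g^2 - 2*I*g^2 - 8*g - 3*I*g + 6*I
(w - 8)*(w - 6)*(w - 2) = w^3 - 16*w^2 + 76*w - 96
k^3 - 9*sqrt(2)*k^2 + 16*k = k*(k - 8*sqrt(2))*(k - sqrt(2))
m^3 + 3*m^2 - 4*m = m*(m - 1)*(m + 4)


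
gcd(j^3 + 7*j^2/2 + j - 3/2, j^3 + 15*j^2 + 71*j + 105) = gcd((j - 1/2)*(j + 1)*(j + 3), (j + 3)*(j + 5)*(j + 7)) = j + 3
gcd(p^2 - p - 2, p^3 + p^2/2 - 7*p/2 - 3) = p^2 - p - 2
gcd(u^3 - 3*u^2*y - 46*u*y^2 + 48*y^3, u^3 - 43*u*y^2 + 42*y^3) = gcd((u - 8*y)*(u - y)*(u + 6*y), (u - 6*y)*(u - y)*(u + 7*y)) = -u + y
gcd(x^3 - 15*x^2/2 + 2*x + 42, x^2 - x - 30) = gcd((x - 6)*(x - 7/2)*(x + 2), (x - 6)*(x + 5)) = x - 6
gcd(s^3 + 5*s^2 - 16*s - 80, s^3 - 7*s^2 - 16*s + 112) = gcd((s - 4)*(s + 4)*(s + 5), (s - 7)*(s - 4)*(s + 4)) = s^2 - 16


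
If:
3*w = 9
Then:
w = 3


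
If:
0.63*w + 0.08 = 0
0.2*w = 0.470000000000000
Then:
No Solution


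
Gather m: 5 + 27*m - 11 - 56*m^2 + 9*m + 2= -56*m^2 + 36*m - 4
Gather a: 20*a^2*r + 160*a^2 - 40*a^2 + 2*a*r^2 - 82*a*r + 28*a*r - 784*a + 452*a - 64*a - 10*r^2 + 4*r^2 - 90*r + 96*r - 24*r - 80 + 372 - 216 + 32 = a^2*(20*r + 120) + a*(2*r^2 - 54*r - 396) - 6*r^2 - 18*r + 108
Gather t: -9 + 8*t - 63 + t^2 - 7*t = t^2 + t - 72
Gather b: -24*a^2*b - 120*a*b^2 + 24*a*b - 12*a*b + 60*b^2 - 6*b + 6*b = b^2*(60 - 120*a) + b*(-24*a^2 + 12*a)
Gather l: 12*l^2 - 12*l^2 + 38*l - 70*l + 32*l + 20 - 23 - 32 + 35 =0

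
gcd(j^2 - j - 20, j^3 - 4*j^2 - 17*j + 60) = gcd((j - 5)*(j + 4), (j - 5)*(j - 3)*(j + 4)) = j^2 - j - 20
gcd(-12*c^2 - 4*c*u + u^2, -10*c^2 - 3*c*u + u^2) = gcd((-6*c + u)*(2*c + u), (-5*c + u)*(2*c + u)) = 2*c + u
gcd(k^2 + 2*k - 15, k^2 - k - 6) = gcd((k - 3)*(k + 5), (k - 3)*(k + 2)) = k - 3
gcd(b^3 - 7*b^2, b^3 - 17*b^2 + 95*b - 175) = b - 7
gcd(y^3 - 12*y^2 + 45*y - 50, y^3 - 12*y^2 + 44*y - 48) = y - 2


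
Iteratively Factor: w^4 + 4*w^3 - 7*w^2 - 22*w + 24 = (w - 2)*(w^3 + 6*w^2 + 5*w - 12) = (w - 2)*(w + 4)*(w^2 + 2*w - 3) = (w - 2)*(w + 3)*(w + 4)*(w - 1)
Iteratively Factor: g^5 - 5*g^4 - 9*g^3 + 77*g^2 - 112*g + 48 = (g - 3)*(g^4 - 2*g^3 - 15*g^2 + 32*g - 16) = (g - 4)*(g - 3)*(g^3 + 2*g^2 - 7*g + 4) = (g - 4)*(g - 3)*(g + 4)*(g^2 - 2*g + 1) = (g - 4)*(g - 3)*(g - 1)*(g + 4)*(g - 1)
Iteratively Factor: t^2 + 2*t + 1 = (t + 1)*(t + 1)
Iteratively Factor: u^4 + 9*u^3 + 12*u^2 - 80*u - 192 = (u + 4)*(u^3 + 5*u^2 - 8*u - 48) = (u + 4)^2*(u^2 + u - 12) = (u + 4)^3*(u - 3)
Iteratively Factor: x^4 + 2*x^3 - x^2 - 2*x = (x)*(x^3 + 2*x^2 - x - 2) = x*(x - 1)*(x^2 + 3*x + 2) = x*(x - 1)*(x + 1)*(x + 2)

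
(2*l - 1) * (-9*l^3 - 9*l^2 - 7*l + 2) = -18*l^4 - 9*l^3 - 5*l^2 + 11*l - 2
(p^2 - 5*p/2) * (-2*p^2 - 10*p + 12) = -2*p^4 - 5*p^3 + 37*p^2 - 30*p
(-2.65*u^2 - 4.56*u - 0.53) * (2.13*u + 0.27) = -5.6445*u^3 - 10.4283*u^2 - 2.3601*u - 0.1431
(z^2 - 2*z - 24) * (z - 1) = z^3 - 3*z^2 - 22*z + 24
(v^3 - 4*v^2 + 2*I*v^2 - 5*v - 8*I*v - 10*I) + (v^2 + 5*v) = v^3 - 3*v^2 + 2*I*v^2 - 8*I*v - 10*I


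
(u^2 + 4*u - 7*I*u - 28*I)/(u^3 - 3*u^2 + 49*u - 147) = (u + 4)/(u^2 + u*(-3 + 7*I) - 21*I)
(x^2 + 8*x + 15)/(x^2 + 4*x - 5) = (x + 3)/(x - 1)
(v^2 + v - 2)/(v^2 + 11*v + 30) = (v^2 + v - 2)/(v^2 + 11*v + 30)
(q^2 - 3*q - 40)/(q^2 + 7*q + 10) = (q - 8)/(q + 2)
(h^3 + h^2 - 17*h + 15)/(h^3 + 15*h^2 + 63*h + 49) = (h^3 + h^2 - 17*h + 15)/(h^3 + 15*h^2 + 63*h + 49)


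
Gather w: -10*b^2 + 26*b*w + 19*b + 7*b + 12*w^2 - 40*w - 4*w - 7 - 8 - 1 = -10*b^2 + 26*b + 12*w^2 + w*(26*b - 44) - 16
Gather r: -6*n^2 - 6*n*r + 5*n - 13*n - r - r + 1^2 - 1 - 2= -6*n^2 - 8*n + r*(-6*n - 2) - 2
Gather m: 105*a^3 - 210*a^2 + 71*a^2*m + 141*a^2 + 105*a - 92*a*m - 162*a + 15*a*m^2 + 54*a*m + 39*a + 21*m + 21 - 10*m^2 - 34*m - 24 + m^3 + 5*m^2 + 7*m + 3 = 105*a^3 - 69*a^2 - 18*a + m^3 + m^2*(15*a - 5) + m*(71*a^2 - 38*a - 6)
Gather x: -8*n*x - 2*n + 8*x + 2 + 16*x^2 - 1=-2*n + 16*x^2 + x*(8 - 8*n) + 1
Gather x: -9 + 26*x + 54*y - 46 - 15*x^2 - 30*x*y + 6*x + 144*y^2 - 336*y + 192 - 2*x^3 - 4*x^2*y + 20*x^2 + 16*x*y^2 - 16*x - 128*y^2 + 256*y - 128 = -2*x^3 + x^2*(5 - 4*y) + x*(16*y^2 - 30*y + 16) + 16*y^2 - 26*y + 9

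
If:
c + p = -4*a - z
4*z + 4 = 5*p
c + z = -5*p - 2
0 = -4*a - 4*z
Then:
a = 13/18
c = -43/18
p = 2/9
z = -13/18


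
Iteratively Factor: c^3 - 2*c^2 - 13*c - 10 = (c + 2)*(c^2 - 4*c - 5) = (c - 5)*(c + 2)*(c + 1)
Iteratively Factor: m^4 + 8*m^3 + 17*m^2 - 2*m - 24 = (m + 3)*(m^3 + 5*m^2 + 2*m - 8) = (m + 2)*(m + 3)*(m^2 + 3*m - 4) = (m + 2)*(m + 3)*(m + 4)*(m - 1)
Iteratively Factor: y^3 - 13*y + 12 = (y - 1)*(y^2 + y - 12) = (y - 3)*(y - 1)*(y + 4)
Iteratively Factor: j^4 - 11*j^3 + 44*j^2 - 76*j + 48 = (j - 4)*(j^3 - 7*j^2 + 16*j - 12) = (j - 4)*(j - 3)*(j^2 - 4*j + 4) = (j - 4)*(j - 3)*(j - 2)*(j - 2)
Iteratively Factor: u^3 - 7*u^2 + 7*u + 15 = (u - 3)*(u^2 - 4*u - 5) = (u - 5)*(u - 3)*(u + 1)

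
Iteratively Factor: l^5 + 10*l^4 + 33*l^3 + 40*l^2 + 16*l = (l + 1)*(l^4 + 9*l^3 + 24*l^2 + 16*l) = (l + 1)*(l + 4)*(l^3 + 5*l^2 + 4*l) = (l + 1)^2*(l + 4)*(l^2 + 4*l) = (l + 1)^2*(l + 4)^2*(l)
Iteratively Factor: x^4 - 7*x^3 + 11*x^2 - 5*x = (x - 5)*(x^3 - 2*x^2 + x) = (x - 5)*(x - 1)*(x^2 - x) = x*(x - 5)*(x - 1)*(x - 1)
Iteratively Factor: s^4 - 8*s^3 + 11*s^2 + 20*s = (s - 5)*(s^3 - 3*s^2 - 4*s) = (s - 5)*(s - 4)*(s^2 + s) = s*(s - 5)*(s - 4)*(s + 1)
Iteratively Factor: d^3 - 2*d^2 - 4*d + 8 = (d - 2)*(d^2 - 4) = (d - 2)^2*(d + 2)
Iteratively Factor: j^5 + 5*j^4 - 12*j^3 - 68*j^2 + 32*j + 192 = (j + 2)*(j^4 + 3*j^3 - 18*j^2 - 32*j + 96) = (j + 2)*(j + 4)*(j^3 - j^2 - 14*j + 24) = (j + 2)*(j + 4)^2*(j^2 - 5*j + 6) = (j - 3)*(j + 2)*(j + 4)^2*(j - 2)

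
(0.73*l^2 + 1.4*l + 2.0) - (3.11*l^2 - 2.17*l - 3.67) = -2.38*l^2 + 3.57*l + 5.67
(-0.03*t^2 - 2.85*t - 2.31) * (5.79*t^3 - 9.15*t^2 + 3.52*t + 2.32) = -0.1737*t^5 - 16.227*t^4 + 12.597*t^3 + 11.0349*t^2 - 14.7432*t - 5.3592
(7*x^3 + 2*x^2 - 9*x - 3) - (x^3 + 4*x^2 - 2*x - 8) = 6*x^3 - 2*x^2 - 7*x + 5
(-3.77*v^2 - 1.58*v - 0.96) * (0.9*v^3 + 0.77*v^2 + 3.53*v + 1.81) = -3.393*v^5 - 4.3249*v^4 - 15.3887*v^3 - 13.1403*v^2 - 6.2486*v - 1.7376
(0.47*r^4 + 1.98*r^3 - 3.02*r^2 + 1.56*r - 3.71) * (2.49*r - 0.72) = 1.1703*r^5 + 4.5918*r^4 - 8.9454*r^3 + 6.0588*r^2 - 10.3611*r + 2.6712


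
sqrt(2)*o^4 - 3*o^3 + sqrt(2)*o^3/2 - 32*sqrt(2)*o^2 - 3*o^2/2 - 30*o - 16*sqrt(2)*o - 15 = (o - 5*sqrt(2))*(o + sqrt(2)/2)*(o + 3*sqrt(2))*(sqrt(2)*o + sqrt(2)/2)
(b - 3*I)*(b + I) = b^2 - 2*I*b + 3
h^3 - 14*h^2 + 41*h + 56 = (h - 8)*(h - 7)*(h + 1)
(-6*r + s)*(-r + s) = 6*r^2 - 7*r*s + s^2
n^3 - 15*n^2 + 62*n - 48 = (n - 8)*(n - 6)*(n - 1)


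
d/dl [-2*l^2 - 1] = -4*l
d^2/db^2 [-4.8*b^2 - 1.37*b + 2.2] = -9.60000000000000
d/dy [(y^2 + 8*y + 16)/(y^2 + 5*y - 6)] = (-3*y^2 - 44*y - 128)/(y^4 + 10*y^3 + 13*y^2 - 60*y + 36)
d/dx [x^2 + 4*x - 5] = 2*x + 4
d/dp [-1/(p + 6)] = (p + 6)^(-2)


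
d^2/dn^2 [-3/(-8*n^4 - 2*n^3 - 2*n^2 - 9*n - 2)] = 6*(-2*(24*n^2 + 3*n + 1)*(8*n^4 + 2*n^3 + 2*n^2 + 9*n + 2) + (32*n^3 + 6*n^2 + 4*n + 9)^2)/(8*n^4 + 2*n^3 + 2*n^2 + 9*n + 2)^3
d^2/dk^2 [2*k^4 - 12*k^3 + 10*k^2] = 24*k^2 - 72*k + 20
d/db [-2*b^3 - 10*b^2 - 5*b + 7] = -6*b^2 - 20*b - 5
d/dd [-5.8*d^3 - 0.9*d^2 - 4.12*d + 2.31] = -17.4*d^2 - 1.8*d - 4.12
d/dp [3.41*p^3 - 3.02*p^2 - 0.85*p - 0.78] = 10.23*p^2 - 6.04*p - 0.85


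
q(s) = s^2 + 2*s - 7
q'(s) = 2*s + 2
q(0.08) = -6.83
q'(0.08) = 2.16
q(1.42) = -2.14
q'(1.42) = 4.84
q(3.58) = 12.98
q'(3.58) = 9.16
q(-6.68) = 24.26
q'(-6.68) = -11.36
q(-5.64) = 13.53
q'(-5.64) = -9.28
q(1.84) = 0.07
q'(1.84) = 5.68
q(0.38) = -6.10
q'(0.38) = 2.76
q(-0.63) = -7.86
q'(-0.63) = 0.74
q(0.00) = -7.00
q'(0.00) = 2.00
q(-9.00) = 56.00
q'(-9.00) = -16.00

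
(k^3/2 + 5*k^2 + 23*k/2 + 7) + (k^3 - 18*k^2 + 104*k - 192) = 3*k^3/2 - 13*k^2 + 231*k/2 - 185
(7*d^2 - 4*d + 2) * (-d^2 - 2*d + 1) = -7*d^4 - 10*d^3 + 13*d^2 - 8*d + 2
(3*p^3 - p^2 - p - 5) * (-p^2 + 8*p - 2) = -3*p^5 + 25*p^4 - 13*p^3 - p^2 - 38*p + 10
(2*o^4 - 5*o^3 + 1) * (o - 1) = 2*o^5 - 7*o^4 + 5*o^3 + o - 1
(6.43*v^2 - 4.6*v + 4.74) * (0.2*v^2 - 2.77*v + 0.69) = 1.286*v^4 - 18.7311*v^3 + 18.1267*v^2 - 16.3038*v + 3.2706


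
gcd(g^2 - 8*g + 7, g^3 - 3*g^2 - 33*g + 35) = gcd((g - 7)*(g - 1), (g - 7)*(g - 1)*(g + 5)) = g^2 - 8*g + 7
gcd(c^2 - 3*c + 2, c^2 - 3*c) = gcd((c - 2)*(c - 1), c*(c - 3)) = 1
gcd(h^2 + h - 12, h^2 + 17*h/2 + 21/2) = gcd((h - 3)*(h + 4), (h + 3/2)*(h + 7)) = 1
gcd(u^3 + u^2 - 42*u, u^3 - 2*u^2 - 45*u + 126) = u^2 + u - 42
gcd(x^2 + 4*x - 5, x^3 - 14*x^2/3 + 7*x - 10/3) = x - 1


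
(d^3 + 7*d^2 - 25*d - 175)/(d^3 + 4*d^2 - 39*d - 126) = (d^2 - 25)/(d^2 - 3*d - 18)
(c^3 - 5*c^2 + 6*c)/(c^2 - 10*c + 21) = c*(c - 2)/(c - 7)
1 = 1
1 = 1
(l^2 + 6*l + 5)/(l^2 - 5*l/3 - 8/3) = 3*(l + 5)/(3*l - 8)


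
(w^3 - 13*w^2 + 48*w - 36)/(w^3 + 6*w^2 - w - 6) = (w^2 - 12*w + 36)/(w^2 + 7*w + 6)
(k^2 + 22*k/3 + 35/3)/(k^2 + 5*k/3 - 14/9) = 3*(k + 5)/(3*k - 2)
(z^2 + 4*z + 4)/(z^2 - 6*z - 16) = (z + 2)/(z - 8)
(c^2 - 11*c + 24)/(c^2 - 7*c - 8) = (c - 3)/(c + 1)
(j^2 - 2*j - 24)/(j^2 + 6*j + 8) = (j - 6)/(j + 2)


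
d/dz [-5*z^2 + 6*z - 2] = 6 - 10*z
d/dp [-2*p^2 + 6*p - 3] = 6 - 4*p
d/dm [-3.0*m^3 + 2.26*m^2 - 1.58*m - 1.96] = -9.0*m^2 + 4.52*m - 1.58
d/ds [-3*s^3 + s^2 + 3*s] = -9*s^2 + 2*s + 3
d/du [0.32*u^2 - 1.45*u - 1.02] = 0.64*u - 1.45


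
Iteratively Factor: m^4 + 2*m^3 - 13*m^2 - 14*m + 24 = (m + 2)*(m^3 - 13*m + 12) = (m + 2)*(m + 4)*(m^2 - 4*m + 3) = (m - 3)*(m + 2)*(m + 4)*(m - 1)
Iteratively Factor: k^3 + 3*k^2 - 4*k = (k)*(k^2 + 3*k - 4) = k*(k + 4)*(k - 1)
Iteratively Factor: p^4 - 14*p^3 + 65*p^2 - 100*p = (p - 5)*(p^3 - 9*p^2 + 20*p) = (p - 5)^2*(p^2 - 4*p) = (p - 5)^2*(p - 4)*(p)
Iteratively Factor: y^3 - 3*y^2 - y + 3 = (y + 1)*(y^2 - 4*y + 3) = (y - 1)*(y + 1)*(y - 3)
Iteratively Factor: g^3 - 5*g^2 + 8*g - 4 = (g - 2)*(g^2 - 3*g + 2) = (g - 2)^2*(g - 1)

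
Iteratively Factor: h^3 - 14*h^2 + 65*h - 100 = (h - 5)*(h^2 - 9*h + 20) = (h - 5)^2*(h - 4)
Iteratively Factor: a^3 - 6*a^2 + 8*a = (a)*(a^2 - 6*a + 8) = a*(a - 4)*(a - 2)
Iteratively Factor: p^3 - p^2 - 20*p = (p + 4)*(p^2 - 5*p) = (p - 5)*(p + 4)*(p)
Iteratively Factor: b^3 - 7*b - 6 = (b + 2)*(b^2 - 2*b - 3) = (b + 1)*(b + 2)*(b - 3)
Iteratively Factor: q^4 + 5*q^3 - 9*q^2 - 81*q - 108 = (q + 3)*(q^3 + 2*q^2 - 15*q - 36) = (q + 3)^2*(q^2 - q - 12) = (q - 4)*(q + 3)^2*(q + 3)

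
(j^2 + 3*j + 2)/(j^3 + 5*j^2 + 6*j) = (j + 1)/(j*(j + 3))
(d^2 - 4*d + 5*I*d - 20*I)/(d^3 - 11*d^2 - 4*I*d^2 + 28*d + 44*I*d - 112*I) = (d + 5*I)/(d^2 - d*(7 + 4*I) + 28*I)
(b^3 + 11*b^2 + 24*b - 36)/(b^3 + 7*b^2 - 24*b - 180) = (b - 1)/(b - 5)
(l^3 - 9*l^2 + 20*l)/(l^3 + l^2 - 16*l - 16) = l*(l - 5)/(l^2 + 5*l + 4)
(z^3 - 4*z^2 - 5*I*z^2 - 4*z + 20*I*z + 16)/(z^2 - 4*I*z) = z - 4 - I + 4*I/z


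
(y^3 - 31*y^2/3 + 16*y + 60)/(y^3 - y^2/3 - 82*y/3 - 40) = (y - 6)/(y + 4)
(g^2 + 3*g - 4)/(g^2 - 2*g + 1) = (g + 4)/(g - 1)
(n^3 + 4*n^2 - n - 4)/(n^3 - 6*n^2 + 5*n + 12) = (n^2 + 3*n - 4)/(n^2 - 7*n + 12)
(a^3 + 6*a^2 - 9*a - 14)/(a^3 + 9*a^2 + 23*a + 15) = (a^2 + 5*a - 14)/(a^2 + 8*a + 15)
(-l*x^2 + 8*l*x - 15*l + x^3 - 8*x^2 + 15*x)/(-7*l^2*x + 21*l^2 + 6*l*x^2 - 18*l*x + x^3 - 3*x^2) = (x - 5)/(7*l + x)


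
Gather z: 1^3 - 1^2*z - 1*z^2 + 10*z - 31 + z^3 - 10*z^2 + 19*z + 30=z^3 - 11*z^2 + 28*z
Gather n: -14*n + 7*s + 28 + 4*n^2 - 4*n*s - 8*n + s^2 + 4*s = 4*n^2 + n*(-4*s - 22) + s^2 + 11*s + 28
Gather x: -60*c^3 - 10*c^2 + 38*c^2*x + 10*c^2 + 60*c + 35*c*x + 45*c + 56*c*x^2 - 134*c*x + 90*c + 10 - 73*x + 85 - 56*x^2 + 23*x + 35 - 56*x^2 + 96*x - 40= -60*c^3 + 195*c + x^2*(56*c - 112) + x*(38*c^2 - 99*c + 46) + 90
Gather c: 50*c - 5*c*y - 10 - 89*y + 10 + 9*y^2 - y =c*(50 - 5*y) + 9*y^2 - 90*y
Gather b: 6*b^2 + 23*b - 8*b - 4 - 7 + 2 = 6*b^2 + 15*b - 9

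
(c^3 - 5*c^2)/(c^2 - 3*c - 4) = c^2*(5 - c)/(-c^2 + 3*c + 4)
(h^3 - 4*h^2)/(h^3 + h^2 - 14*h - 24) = h^2/(h^2 + 5*h + 6)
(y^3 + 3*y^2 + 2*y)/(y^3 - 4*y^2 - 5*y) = (y + 2)/(y - 5)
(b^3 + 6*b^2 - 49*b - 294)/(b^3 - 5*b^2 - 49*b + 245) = (b + 6)/(b - 5)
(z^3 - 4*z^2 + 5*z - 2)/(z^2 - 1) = (z^2 - 3*z + 2)/(z + 1)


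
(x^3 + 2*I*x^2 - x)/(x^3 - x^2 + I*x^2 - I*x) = (x + I)/(x - 1)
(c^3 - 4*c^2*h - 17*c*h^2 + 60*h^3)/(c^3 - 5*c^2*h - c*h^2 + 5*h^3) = (c^2 + c*h - 12*h^2)/(c^2 - h^2)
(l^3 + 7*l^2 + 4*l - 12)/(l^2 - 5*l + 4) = (l^2 + 8*l + 12)/(l - 4)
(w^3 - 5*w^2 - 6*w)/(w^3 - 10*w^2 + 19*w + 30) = w/(w - 5)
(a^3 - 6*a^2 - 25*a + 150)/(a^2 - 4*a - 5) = (a^2 - a - 30)/(a + 1)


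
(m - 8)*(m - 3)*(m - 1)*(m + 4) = m^4 - 8*m^3 - 13*m^2 + 116*m - 96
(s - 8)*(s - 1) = s^2 - 9*s + 8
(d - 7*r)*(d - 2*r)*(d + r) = d^3 - 8*d^2*r + 5*d*r^2 + 14*r^3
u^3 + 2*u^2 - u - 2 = (u - 1)*(u + 1)*(u + 2)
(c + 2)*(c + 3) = c^2 + 5*c + 6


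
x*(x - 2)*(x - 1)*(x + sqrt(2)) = x^4 - 3*x^3 + sqrt(2)*x^3 - 3*sqrt(2)*x^2 + 2*x^2 + 2*sqrt(2)*x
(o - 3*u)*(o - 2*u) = o^2 - 5*o*u + 6*u^2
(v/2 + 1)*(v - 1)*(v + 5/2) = v^3/2 + 7*v^2/4 + v/4 - 5/2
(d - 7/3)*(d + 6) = d^2 + 11*d/3 - 14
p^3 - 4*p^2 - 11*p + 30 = (p - 5)*(p - 2)*(p + 3)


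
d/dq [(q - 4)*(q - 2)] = 2*q - 6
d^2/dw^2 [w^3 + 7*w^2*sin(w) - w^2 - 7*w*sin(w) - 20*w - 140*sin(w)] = -7*w^2*sin(w) + 7*w*sin(w) + 28*w*cos(w) + 6*w + 154*sin(w) - 14*cos(w) - 2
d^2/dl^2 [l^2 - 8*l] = 2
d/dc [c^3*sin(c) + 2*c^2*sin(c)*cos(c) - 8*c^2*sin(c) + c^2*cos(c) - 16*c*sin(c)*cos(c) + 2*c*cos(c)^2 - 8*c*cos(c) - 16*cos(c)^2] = c^3*cos(c) + 2*c^2*sin(c) - 8*c^2*cos(c) + 2*c^2*cos(2*c) - 8*c*sin(c) + 2*c*cos(c) - 16*c*cos(2*c) + 8*sin(2*c) - 8*cos(c) + cos(2*c) + 1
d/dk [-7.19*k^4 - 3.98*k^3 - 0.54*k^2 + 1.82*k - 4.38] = -28.76*k^3 - 11.94*k^2 - 1.08*k + 1.82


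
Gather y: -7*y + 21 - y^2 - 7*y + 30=-y^2 - 14*y + 51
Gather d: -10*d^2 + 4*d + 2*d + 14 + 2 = -10*d^2 + 6*d + 16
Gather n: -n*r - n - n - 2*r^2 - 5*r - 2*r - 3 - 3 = n*(-r - 2) - 2*r^2 - 7*r - 6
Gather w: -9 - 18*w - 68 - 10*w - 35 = -28*w - 112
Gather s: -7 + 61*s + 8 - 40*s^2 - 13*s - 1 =-40*s^2 + 48*s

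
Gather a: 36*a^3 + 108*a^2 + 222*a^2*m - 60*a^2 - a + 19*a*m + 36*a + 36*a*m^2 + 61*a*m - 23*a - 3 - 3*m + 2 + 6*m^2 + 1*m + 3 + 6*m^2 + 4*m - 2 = 36*a^3 + a^2*(222*m + 48) + a*(36*m^2 + 80*m + 12) + 12*m^2 + 2*m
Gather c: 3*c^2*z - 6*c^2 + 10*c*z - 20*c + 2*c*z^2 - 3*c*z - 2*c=c^2*(3*z - 6) + c*(2*z^2 + 7*z - 22)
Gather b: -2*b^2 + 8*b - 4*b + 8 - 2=-2*b^2 + 4*b + 6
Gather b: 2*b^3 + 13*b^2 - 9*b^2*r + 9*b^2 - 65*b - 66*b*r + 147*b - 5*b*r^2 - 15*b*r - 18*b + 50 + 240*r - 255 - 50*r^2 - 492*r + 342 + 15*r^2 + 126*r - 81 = 2*b^3 + b^2*(22 - 9*r) + b*(-5*r^2 - 81*r + 64) - 35*r^2 - 126*r + 56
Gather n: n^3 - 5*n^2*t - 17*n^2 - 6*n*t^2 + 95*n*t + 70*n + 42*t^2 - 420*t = n^3 + n^2*(-5*t - 17) + n*(-6*t^2 + 95*t + 70) + 42*t^2 - 420*t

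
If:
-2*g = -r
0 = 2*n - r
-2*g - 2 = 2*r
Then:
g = -1/3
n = -1/3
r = -2/3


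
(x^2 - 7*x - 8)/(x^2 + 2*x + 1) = (x - 8)/(x + 1)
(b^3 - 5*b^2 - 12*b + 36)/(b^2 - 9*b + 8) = (b^3 - 5*b^2 - 12*b + 36)/(b^2 - 9*b + 8)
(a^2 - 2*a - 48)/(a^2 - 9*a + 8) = (a + 6)/(a - 1)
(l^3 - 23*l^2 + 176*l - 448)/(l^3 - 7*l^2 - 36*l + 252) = (l^2 - 16*l + 64)/(l^2 - 36)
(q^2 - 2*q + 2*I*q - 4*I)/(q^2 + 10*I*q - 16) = (q - 2)/(q + 8*I)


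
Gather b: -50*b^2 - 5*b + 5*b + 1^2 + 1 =2 - 50*b^2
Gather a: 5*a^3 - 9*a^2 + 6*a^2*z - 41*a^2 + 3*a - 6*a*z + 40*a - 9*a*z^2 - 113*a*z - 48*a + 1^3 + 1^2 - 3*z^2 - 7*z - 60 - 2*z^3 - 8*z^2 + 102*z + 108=5*a^3 + a^2*(6*z - 50) + a*(-9*z^2 - 119*z - 5) - 2*z^3 - 11*z^2 + 95*z + 50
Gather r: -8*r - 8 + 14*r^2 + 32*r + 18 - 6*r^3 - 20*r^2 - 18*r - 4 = -6*r^3 - 6*r^2 + 6*r + 6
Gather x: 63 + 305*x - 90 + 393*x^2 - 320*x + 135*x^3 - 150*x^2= 135*x^3 + 243*x^2 - 15*x - 27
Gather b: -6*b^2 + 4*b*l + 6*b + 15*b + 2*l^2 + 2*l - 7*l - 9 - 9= -6*b^2 + b*(4*l + 21) + 2*l^2 - 5*l - 18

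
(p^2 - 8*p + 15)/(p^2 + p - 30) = (p - 3)/(p + 6)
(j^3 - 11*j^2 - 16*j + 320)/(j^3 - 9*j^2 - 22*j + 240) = (j - 8)/(j - 6)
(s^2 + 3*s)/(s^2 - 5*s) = (s + 3)/(s - 5)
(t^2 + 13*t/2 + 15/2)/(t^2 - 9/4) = 2*(t + 5)/(2*t - 3)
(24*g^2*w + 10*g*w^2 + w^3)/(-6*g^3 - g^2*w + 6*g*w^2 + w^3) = w*(4*g + w)/(-g^2 + w^2)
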